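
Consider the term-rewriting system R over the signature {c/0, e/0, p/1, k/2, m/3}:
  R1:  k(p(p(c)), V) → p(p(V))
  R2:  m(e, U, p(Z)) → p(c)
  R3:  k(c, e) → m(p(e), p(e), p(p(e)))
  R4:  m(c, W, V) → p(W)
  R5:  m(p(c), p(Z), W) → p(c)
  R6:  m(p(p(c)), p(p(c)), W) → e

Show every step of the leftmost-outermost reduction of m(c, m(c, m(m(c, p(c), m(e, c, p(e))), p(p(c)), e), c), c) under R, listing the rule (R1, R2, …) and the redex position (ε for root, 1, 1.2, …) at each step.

p(p(e))

1. m(c, m(c, m(m(c, p(c), m(e, c, p(e))), p(p(c)), e), c), c)  →  p(m(c, m(m(c, p(c), m(e, c, p(e))), p(p(c)), e), c))   [R4 at ε]
2. p(m(c, m(m(c, p(c), m(e, c, p(e))), p(p(c)), e), c))  →  p(p(m(m(c, p(c), m(e, c, p(e))), p(p(c)), e)))   [R4 at 1]
3. p(p(m(m(c, p(c), m(e, c, p(e))), p(p(c)), e)))  →  p(p(m(p(p(c)), p(p(c)), e)))   [R4 at 1.1.1]
4. p(p(m(p(p(c)), p(p(c)), e)))  →  p(p(e))   [R6 at 1.1]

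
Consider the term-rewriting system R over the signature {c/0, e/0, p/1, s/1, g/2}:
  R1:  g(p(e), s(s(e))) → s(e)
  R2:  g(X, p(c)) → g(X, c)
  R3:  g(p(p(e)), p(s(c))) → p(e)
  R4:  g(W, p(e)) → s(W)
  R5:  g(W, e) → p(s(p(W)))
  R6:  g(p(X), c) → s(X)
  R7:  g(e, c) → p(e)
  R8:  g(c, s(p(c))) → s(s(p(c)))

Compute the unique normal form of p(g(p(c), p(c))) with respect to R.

p(s(c))

1. p(g(p(c), p(c)))  →  p(g(p(c), c))   [R2 at 1]
2. p(g(p(c), c))  →  p(s(c))   [R6 at 1]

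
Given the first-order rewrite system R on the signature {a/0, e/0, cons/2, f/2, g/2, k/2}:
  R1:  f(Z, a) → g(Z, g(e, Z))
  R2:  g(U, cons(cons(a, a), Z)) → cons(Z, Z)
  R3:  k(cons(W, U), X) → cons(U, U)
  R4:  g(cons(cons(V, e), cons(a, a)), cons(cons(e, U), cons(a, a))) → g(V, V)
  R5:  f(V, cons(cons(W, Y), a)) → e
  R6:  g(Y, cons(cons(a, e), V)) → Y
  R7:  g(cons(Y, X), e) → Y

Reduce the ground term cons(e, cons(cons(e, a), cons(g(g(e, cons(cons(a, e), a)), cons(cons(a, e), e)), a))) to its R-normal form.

1. cons(e, cons(cons(e, a), cons(g(g(e, cons(cons(a, e), a)), cons(cons(a, e), e)), a)))  →  cons(e, cons(cons(e, a), cons(g(e, cons(cons(a, e), a)), a)))   [R6 at 2.2.1]
2. cons(e, cons(cons(e, a), cons(g(e, cons(cons(a, e), a)), a)))  →  cons(e, cons(cons(e, a), cons(e, a)))   [R6 at 2.2.1]

cons(e, cons(cons(e, a), cons(e, a)))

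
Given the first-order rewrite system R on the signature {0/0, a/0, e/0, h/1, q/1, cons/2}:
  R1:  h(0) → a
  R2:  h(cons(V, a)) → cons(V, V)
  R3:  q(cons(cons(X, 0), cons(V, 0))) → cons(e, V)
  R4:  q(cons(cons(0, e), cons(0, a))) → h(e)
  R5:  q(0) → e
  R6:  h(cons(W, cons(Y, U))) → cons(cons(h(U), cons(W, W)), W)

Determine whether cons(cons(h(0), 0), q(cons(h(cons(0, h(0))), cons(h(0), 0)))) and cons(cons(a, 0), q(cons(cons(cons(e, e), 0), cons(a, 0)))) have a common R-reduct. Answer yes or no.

yes — NF(t₁) = cons(cons(a, 0), cons(e, a)), NF(t₂) = cons(cons(a, 0), cons(e, a))

Reduce t₁ = cons(cons(h(0), 0), q(cons(h(cons(0, h(0))), cons(h(0), 0)))):
1. cons(cons(h(0), 0), q(cons(h(cons(0, h(0))), cons(h(0), 0))))  →  cons(cons(a, 0), q(cons(h(cons(0, h(0))), cons(h(0), 0))))   [R1 at 1.1]
2. cons(cons(a, 0), q(cons(h(cons(0, h(0))), cons(h(0), 0))))  →  cons(cons(a, 0), q(cons(h(cons(0, a)), cons(h(0), 0))))   [R1 at 2.1.1.1.2]
3. cons(cons(a, 0), q(cons(h(cons(0, a)), cons(h(0), 0))))  →  cons(cons(a, 0), q(cons(cons(0, 0), cons(h(0), 0))))   [R2 at 2.1.1]
4. cons(cons(a, 0), q(cons(cons(0, 0), cons(h(0), 0))))  →  cons(cons(a, 0), cons(e, h(0)))   [R3 at 2]
5. cons(cons(a, 0), cons(e, h(0)))  →  cons(cons(a, 0), cons(e, a))   [R1 at 2.2]

Reduce t₂ = cons(cons(a, 0), q(cons(cons(cons(e, e), 0), cons(a, 0)))):
1. cons(cons(a, 0), q(cons(cons(cons(e, e), 0), cons(a, 0))))  →  cons(cons(a, 0), cons(e, a))   [R3 at 2]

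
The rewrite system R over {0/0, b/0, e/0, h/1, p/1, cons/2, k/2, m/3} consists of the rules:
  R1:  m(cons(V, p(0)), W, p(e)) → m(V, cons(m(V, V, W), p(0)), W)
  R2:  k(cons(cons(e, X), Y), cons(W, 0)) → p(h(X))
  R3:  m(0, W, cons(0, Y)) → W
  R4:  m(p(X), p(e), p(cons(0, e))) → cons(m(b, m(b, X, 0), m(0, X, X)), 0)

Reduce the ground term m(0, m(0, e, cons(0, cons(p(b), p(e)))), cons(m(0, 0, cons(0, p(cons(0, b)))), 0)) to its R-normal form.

e

1. m(0, m(0, e, cons(0, cons(p(b), p(e)))), cons(m(0, 0, cons(0, p(cons(0, b)))), 0))  →  m(0, e, cons(m(0, 0, cons(0, p(cons(0, b)))), 0))   [R3 at 2]
2. m(0, e, cons(m(0, 0, cons(0, p(cons(0, b)))), 0))  →  m(0, e, cons(0, 0))   [R3 at 3.1]
3. m(0, e, cons(0, 0))  →  e   [R3 at ε]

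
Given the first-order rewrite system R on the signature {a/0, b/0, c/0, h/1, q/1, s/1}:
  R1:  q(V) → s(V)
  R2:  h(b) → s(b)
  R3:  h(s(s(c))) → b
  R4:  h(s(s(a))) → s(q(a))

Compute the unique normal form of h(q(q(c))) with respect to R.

b

1. h(q(q(c)))  →  h(s(q(c)))   [R1 at 1]
2. h(s(q(c)))  →  h(s(s(c)))   [R1 at 1.1]
3. h(s(s(c)))  →  b   [R3 at ε]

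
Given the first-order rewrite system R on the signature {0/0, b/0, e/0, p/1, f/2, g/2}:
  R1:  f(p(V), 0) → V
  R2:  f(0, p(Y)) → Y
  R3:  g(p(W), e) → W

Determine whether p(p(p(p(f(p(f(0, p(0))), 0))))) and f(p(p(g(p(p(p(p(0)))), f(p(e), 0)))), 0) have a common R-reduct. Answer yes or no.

yes — NF(t₁) = p(p(p(p(0)))), NF(t₂) = p(p(p(p(0))))

Reduce t₁ = p(p(p(p(f(p(f(0, p(0))), 0))))):
1. p(p(p(p(f(p(f(0, p(0))), 0)))))  →  p(p(p(p(f(0, p(0))))))   [R1 at 1.1.1.1]
2. p(p(p(p(f(0, p(0))))))  →  p(p(p(p(0))))   [R2 at 1.1.1.1]

Reduce t₂ = f(p(p(g(p(p(p(p(0)))), f(p(e), 0)))), 0):
1. f(p(p(g(p(p(p(p(0)))), f(p(e), 0)))), 0)  →  p(g(p(p(p(p(0)))), f(p(e), 0)))   [R1 at ε]
2. p(g(p(p(p(p(0)))), f(p(e), 0)))  →  p(g(p(p(p(p(0)))), e))   [R1 at 1.2]
3. p(g(p(p(p(p(0)))), e))  →  p(p(p(p(0))))   [R3 at 1]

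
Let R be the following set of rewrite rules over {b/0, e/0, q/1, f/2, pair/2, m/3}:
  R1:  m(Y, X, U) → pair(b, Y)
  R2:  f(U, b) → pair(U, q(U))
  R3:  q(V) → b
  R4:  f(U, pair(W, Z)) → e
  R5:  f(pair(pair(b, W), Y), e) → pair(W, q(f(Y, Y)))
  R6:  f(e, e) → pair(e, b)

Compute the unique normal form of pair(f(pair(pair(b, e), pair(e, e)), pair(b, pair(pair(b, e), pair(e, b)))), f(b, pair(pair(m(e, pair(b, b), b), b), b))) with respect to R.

pair(e, e)

1. pair(f(pair(pair(b, e), pair(e, e)), pair(b, pair(pair(b, e), pair(e, b)))), f(b, pair(pair(m(e, pair(b, b), b), b), b)))  →  pair(e, f(b, pair(pair(m(e, pair(b, b), b), b), b)))   [R4 at 1]
2. pair(e, f(b, pair(pair(m(e, pair(b, b), b), b), b)))  →  pair(e, e)   [R4 at 2]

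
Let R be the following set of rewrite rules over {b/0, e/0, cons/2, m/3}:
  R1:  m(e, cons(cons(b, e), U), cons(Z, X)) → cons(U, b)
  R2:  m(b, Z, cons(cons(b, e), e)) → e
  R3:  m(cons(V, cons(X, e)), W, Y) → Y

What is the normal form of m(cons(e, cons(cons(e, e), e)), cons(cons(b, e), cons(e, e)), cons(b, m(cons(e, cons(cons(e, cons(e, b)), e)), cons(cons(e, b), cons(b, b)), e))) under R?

cons(b, e)

1. m(cons(e, cons(cons(e, e), e)), cons(cons(b, e), cons(e, e)), cons(b, m(cons(e, cons(cons(e, cons(e, b)), e)), cons(cons(e, b), cons(b, b)), e)))  →  cons(b, m(cons(e, cons(cons(e, cons(e, b)), e)), cons(cons(e, b), cons(b, b)), e))   [R3 at ε]
2. cons(b, m(cons(e, cons(cons(e, cons(e, b)), e)), cons(cons(e, b), cons(b, b)), e))  →  cons(b, e)   [R3 at 2]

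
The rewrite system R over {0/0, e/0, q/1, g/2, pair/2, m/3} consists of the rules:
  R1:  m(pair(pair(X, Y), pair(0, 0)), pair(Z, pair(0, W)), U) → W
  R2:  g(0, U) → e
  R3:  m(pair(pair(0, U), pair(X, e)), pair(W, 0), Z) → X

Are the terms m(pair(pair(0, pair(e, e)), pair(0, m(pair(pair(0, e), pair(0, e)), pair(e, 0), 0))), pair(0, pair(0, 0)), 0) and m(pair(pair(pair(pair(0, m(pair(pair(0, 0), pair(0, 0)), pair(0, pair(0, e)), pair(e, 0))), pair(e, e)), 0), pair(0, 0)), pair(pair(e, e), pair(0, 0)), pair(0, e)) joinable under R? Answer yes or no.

Reduce t₁ = m(pair(pair(0, pair(e, e)), pair(0, m(pair(pair(0, e), pair(0, e)), pair(e, 0), 0))), pair(0, pair(0, 0)), 0):
1. m(pair(pair(0, pair(e, e)), pair(0, m(pair(pair(0, e), pair(0, e)), pair(e, 0), 0))), pair(0, pair(0, 0)), 0)  →  m(pair(pair(0, pair(e, e)), pair(0, 0)), pair(0, pair(0, 0)), 0)   [R3 at 1.2.2]
2. m(pair(pair(0, pair(e, e)), pair(0, 0)), pair(0, pair(0, 0)), 0)  →  0   [R1 at ε]

Reduce t₂ = m(pair(pair(pair(pair(0, m(pair(pair(0, 0), pair(0, 0)), pair(0, pair(0, e)), pair(e, 0))), pair(e, e)), 0), pair(0, 0)), pair(pair(e, e), pair(0, 0)), pair(0, e)):
1. m(pair(pair(pair(pair(0, m(pair(pair(0, 0), pair(0, 0)), pair(0, pair(0, e)), pair(e, 0))), pair(e, e)), 0), pair(0, 0)), pair(pair(e, e), pair(0, 0)), pair(0, e))  →  0   [R1 at ε]

yes — NF(t₁) = 0, NF(t₂) = 0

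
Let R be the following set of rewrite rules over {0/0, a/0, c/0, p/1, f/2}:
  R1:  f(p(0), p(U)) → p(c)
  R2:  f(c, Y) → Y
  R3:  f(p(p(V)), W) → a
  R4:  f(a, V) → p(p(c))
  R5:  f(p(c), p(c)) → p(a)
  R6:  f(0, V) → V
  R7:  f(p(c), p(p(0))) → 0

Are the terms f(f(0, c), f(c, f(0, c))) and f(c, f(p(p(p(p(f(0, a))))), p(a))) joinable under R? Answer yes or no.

Reduce t₁ = f(f(0, c), f(c, f(0, c))):
1. f(f(0, c), f(c, f(0, c)))  →  f(c, f(c, f(0, c)))   [R6 at 1]
2. f(c, f(c, f(0, c)))  →  f(c, f(0, c))   [R2 at ε]
3. f(c, f(0, c))  →  f(0, c)   [R2 at ε]
4. f(0, c)  →  c   [R6 at ε]

Reduce t₂ = f(c, f(p(p(p(p(f(0, a))))), p(a))):
1. f(c, f(p(p(p(p(f(0, a))))), p(a)))  →  f(p(p(p(p(f(0, a))))), p(a))   [R2 at ε]
2. f(p(p(p(p(f(0, a))))), p(a))  →  a   [R3 at ε]

no — NF(t₁) = c, NF(t₂) = a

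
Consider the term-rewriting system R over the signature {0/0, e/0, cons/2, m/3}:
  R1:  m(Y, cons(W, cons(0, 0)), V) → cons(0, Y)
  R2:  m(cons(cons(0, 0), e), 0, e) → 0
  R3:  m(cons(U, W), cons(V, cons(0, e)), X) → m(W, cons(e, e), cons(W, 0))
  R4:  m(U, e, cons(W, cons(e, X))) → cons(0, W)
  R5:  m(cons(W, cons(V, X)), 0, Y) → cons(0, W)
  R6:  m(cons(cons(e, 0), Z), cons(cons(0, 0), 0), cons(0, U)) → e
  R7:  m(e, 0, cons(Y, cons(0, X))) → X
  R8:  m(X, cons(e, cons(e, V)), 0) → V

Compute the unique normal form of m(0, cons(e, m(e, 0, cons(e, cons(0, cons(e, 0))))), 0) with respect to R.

0

1. m(0, cons(e, m(e, 0, cons(e, cons(0, cons(e, 0))))), 0)  →  m(0, cons(e, cons(e, 0)), 0)   [R7 at 2.2]
2. m(0, cons(e, cons(e, 0)), 0)  →  0   [R8 at ε]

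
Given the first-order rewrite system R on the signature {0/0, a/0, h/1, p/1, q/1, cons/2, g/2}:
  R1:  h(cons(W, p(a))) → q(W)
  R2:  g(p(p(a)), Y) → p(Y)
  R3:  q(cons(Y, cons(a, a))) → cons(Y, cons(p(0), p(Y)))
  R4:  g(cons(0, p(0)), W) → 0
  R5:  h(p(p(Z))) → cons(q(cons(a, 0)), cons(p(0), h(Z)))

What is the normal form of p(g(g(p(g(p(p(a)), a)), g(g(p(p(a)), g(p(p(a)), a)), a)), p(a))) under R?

p(p(p(a)))

1. p(g(g(p(g(p(p(a)), a)), g(g(p(p(a)), g(p(p(a)), a)), a)), p(a)))  →  p(g(g(p(p(a)), g(g(p(p(a)), g(p(p(a)), a)), a)), p(a)))   [R2 at 1.1.1.1]
2. p(g(g(p(p(a)), g(g(p(p(a)), g(p(p(a)), a)), a)), p(a)))  →  p(g(p(g(g(p(p(a)), g(p(p(a)), a)), a)), p(a)))   [R2 at 1.1]
3. p(g(p(g(g(p(p(a)), g(p(p(a)), a)), a)), p(a)))  →  p(g(p(g(p(g(p(p(a)), a)), a)), p(a)))   [R2 at 1.1.1.1]
4. p(g(p(g(p(g(p(p(a)), a)), a)), p(a)))  →  p(g(p(g(p(p(a)), a)), p(a)))   [R2 at 1.1.1.1.1]
5. p(g(p(g(p(p(a)), a)), p(a)))  →  p(g(p(p(a)), p(a)))   [R2 at 1.1.1]
6. p(g(p(p(a)), p(a)))  →  p(p(p(a)))   [R2 at 1]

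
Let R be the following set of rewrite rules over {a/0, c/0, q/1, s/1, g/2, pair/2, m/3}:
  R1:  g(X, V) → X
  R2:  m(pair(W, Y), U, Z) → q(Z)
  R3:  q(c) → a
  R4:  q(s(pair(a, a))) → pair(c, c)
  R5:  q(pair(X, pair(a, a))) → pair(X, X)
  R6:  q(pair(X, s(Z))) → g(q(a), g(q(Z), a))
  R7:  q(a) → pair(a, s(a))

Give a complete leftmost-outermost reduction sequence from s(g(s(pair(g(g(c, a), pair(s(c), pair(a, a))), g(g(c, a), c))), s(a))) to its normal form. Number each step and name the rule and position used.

s(s(pair(c, c)))

1. s(g(s(pair(g(g(c, a), pair(s(c), pair(a, a))), g(g(c, a), c))), s(a)))  →  s(s(pair(g(g(c, a), pair(s(c), pair(a, a))), g(g(c, a), c))))   [R1 at 1]
2. s(s(pair(g(g(c, a), pair(s(c), pair(a, a))), g(g(c, a), c))))  →  s(s(pair(g(c, a), g(g(c, a), c))))   [R1 at 1.1.1]
3. s(s(pair(g(c, a), g(g(c, a), c))))  →  s(s(pair(c, g(g(c, a), c))))   [R1 at 1.1.1]
4. s(s(pair(c, g(g(c, a), c))))  →  s(s(pair(c, g(c, a))))   [R1 at 1.1.2]
5. s(s(pair(c, g(c, a))))  →  s(s(pair(c, c)))   [R1 at 1.1.2]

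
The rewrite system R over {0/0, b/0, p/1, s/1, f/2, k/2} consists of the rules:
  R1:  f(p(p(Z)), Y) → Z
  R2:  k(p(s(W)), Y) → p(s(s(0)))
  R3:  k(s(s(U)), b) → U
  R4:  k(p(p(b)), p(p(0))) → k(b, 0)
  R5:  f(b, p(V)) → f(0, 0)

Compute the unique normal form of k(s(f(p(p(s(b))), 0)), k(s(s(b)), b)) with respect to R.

1. k(s(f(p(p(s(b))), 0)), k(s(s(b)), b))  →  k(s(s(b)), k(s(s(b)), b))   [R1 at 1.1]
2. k(s(s(b)), k(s(s(b)), b))  →  k(s(s(b)), b)   [R3 at 2]
3. k(s(s(b)), b)  →  b   [R3 at ε]

b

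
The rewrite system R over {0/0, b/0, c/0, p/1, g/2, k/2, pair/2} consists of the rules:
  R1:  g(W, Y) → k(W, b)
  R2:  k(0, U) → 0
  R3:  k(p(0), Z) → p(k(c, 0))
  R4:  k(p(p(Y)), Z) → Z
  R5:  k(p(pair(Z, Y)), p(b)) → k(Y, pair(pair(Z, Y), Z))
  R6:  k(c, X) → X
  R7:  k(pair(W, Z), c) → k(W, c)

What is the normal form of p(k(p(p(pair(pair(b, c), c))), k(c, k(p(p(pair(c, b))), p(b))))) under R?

p(p(b))

1. p(k(p(p(pair(pair(b, c), c))), k(c, k(p(p(pair(c, b))), p(b)))))  →  p(k(c, k(p(p(pair(c, b))), p(b))))   [R4 at 1]
2. p(k(c, k(p(p(pair(c, b))), p(b))))  →  p(k(p(p(pair(c, b))), p(b)))   [R6 at 1]
3. p(k(p(p(pair(c, b))), p(b)))  →  p(p(b))   [R4 at 1]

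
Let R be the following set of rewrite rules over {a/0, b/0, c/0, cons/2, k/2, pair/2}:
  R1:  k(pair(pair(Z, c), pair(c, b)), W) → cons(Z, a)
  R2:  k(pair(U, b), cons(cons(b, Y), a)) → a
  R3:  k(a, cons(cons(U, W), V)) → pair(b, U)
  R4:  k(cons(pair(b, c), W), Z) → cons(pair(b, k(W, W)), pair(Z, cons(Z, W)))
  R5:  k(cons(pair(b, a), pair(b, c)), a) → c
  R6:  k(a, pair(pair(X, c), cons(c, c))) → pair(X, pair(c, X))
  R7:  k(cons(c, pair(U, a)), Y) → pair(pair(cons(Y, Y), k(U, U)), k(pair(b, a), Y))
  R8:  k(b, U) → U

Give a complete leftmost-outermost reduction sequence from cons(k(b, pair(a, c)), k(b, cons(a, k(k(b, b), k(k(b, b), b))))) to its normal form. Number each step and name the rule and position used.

1. cons(k(b, pair(a, c)), k(b, cons(a, k(k(b, b), k(k(b, b), b)))))  →  cons(pair(a, c), k(b, cons(a, k(k(b, b), k(k(b, b), b)))))   [R8 at 1]
2. cons(pair(a, c), k(b, cons(a, k(k(b, b), k(k(b, b), b)))))  →  cons(pair(a, c), cons(a, k(k(b, b), k(k(b, b), b))))   [R8 at 2]
3. cons(pair(a, c), cons(a, k(k(b, b), k(k(b, b), b))))  →  cons(pair(a, c), cons(a, k(b, k(k(b, b), b))))   [R8 at 2.2.1]
4. cons(pair(a, c), cons(a, k(b, k(k(b, b), b))))  →  cons(pair(a, c), cons(a, k(k(b, b), b)))   [R8 at 2.2]
5. cons(pair(a, c), cons(a, k(k(b, b), b)))  →  cons(pair(a, c), cons(a, k(b, b)))   [R8 at 2.2.1]
6. cons(pair(a, c), cons(a, k(b, b)))  →  cons(pair(a, c), cons(a, b))   [R8 at 2.2]

cons(pair(a, c), cons(a, b))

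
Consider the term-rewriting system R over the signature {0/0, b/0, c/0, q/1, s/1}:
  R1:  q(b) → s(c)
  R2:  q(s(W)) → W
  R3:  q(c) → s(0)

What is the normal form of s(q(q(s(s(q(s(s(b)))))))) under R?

s(s(b))

1. s(q(q(s(s(q(s(s(b))))))))  →  s(q(s(q(s(s(b))))))   [R2 at 1.1]
2. s(q(s(q(s(s(b))))))  →  s(q(s(s(b))))   [R2 at 1]
3. s(q(s(s(b))))  →  s(s(b))   [R2 at 1]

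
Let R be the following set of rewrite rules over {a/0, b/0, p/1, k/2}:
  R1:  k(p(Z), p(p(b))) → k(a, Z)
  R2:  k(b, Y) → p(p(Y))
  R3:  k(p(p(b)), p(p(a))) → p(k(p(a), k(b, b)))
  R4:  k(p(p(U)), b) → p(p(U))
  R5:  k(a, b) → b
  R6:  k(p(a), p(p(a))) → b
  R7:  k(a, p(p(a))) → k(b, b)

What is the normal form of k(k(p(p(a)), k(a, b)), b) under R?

p(p(a))

1. k(k(p(p(a)), k(a, b)), b)  →  k(k(p(p(a)), b), b)   [R5 at 1.2]
2. k(k(p(p(a)), b), b)  →  k(p(p(a)), b)   [R4 at 1]
3. k(p(p(a)), b)  →  p(p(a))   [R4 at ε]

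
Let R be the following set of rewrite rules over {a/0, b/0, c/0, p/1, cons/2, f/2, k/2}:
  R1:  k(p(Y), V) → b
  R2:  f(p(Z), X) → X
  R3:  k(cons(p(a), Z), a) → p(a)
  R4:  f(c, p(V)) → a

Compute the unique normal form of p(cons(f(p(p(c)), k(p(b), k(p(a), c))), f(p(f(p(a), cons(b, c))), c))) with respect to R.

1. p(cons(f(p(p(c)), k(p(b), k(p(a), c))), f(p(f(p(a), cons(b, c))), c)))  →  p(cons(k(p(b), k(p(a), c)), f(p(f(p(a), cons(b, c))), c)))   [R2 at 1.1]
2. p(cons(k(p(b), k(p(a), c)), f(p(f(p(a), cons(b, c))), c)))  →  p(cons(b, f(p(f(p(a), cons(b, c))), c)))   [R1 at 1.1]
3. p(cons(b, f(p(f(p(a), cons(b, c))), c)))  →  p(cons(b, c))   [R2 at 1.2]

p(cons(b, c))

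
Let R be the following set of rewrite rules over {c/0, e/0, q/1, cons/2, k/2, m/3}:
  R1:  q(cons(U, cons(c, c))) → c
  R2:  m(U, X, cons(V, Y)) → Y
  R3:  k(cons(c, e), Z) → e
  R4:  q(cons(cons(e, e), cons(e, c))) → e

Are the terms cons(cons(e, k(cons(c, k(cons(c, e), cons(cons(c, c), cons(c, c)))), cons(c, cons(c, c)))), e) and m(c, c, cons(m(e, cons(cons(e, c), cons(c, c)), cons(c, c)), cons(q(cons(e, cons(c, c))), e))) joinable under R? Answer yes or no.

Reduce t₁ = cons(cons(e, k(cons(c, k(cons(c, e), cons(cons(c, c), cons(c, c)))), cons(c, cons(c, c)))), e):
1. cons(cons(e, k(cons(c, k(cons(c, e), cons(cons(c, c), cons(c, c)))), cons(c, cons(c, c)))), e)  →  cons(cons(e, k(cons(c, e), cons(c, cons(c, c)))), e)   [R3 at 1.2.1.2]
2. cons(cons(e, k(cons(c, e), cons(c, cons(c, c)))), e)  →  cons(cons(e, e), e)   [R3 at 1.2]

Reduce t₂ = m(c, c, cons(m(e, cons(cons(e, c), cons(c, c)), cons(c, c)), cons(q(cons(e, cons(c, c))), e))):
1. m(c, c, cons(m(e, cons(cons(e, c), cons(c, c)), cons(c, c)), cons(q(cons(e, cons(c, c))), e)))  →  cons(q(cons(e, cons(c, c))), e)   [R2 at ε]
2. cons(q(cons(e, cons(c, c))), e)  →  cons(c, e)   [R1 at 1]

no — NF(t₁) = cons(cons(e, e), e), NF(t₂) = cons(c, e)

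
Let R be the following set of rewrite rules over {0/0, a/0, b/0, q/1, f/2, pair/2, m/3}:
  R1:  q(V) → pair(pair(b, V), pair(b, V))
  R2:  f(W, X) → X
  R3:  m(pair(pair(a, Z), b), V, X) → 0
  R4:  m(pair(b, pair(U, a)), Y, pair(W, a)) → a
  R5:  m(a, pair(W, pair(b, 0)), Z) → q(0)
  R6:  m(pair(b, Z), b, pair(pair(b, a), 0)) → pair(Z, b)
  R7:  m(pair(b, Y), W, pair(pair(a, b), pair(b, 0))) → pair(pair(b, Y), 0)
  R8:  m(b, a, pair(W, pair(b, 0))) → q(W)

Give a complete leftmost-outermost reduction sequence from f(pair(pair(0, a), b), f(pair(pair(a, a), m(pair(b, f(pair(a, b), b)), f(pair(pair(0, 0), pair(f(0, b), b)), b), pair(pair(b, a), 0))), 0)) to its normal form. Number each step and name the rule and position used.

1. f(pair(pair(0, a), b), f(pair(pair(a, a), m(pair(b, f(pair(a, b), b)), f(pair(pair(0, 0), pair(f(0, b), b)), b), pair(pair(b, a), 0))), 0))  →  f(pair(pair(a, a), m(pair(b, f(pair(a, b), b)), f(pair(pair(0, 0), pair(f(0, b), b)), b), pair(pair(b, a), 0))), 0)   [R2 at ε]
2. f(pair(pair(a, a), m(pair(b, f(pair(a, b), b)), f(pair(pair(0, 0), pair(f(0, b), b)), b), pair(pair(b, a), 0))), 0)  →  0   [R2 at ε]

0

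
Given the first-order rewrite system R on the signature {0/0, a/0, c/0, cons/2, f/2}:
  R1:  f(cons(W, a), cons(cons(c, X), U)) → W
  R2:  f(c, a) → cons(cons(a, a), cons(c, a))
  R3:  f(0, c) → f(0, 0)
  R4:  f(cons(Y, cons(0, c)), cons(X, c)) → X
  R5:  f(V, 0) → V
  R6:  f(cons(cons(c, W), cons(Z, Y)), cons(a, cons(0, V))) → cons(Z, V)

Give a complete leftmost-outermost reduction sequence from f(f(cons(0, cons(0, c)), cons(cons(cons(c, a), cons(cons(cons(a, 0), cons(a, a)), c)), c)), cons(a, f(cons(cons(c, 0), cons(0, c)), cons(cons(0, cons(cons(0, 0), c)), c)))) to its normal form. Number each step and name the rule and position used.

1. f(f(cons(0, cons(0, c)), cons(cons(cons(c, a), cons(cons(cons(a, 0), cons(a, a)), c)), c)), cons(a, f(cons(cons(c, 0), cons(0, c)), cons(cons(0, cons(cons(0, 0), c)), c))))  →  f(cons(cons(c, a), cons(cons(cons(a, 0), cons(a, a)), c)), cons(a, f(cons(cons(c, 0), cons(0, c)), cons(cons(0, cons(cons(0, 0), c)), c))))   [R4 at 1]
2. f(cons(cons(c, a), cons(cons(cons(a, 0), cons(a, a)), c)), cons(a, f(cons(cons(c, 0), cons(0, c)), cons(cons(0, cons(cons(0, 0), c)), c))))  →  f(cons(cons(c, a), cons(cons(cons(a, 0), cons(a, a)), c)), cons(a, cons(0, cons(cons(0, 0), c))))   [R4 at 2.2]
3. f(cons(cons(c, a), cons(cons(cons(a, 0), cons(a, a)), c)), cons(a, cons(0, cons(cons(0, 0), c))))  →  cons(cons(cons(a, 0), cons(a, a)), cons(cons(0, 0), c))   [R6 at ε]

cons(cons(cons(a, 0), cons(a, a)), cons(cons(0, 0), c))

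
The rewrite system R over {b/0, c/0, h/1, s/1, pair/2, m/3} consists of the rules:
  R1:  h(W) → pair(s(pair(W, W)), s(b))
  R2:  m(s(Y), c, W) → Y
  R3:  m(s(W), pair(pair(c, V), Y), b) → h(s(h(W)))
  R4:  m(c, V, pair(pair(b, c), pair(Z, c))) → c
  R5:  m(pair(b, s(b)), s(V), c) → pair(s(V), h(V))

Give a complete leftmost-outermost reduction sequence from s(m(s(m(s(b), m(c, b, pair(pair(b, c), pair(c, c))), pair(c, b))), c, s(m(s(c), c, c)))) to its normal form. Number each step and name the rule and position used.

1. s(m(s(m(s(b), m(c, b, pair(pair(b, c), pair(c, c))), pair(c, b))), c, s(m(s(c), c, c))))  →  s(m(s(b), m(c, b, pair(pair(b, c), pair(c, c))), pair(c, b)))   [R2 at 1]
2. s(m(s(b), m(c, b, pair(pair(b, c), pair(c, c))), pair(c, b)))  →  s(m(s(b), c, pair(c, b)))   [R4 at 1.2]
3. s(m(s(b), c, pair(c, b)))  →  s(b)   [R2 at 1]

s(b)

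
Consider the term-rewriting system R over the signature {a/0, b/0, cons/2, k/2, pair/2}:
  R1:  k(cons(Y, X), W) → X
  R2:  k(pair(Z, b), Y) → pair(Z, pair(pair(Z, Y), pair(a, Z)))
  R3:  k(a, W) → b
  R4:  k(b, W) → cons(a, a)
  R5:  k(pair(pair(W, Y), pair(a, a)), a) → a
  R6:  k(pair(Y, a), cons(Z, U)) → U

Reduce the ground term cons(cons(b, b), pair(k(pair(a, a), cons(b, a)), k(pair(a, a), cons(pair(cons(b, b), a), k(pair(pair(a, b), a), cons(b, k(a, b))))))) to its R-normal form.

1. cons(cons(b, b), pair(k(pair(a, a), cons(b, a)), k(pair(a, a), cons(pair(cons(b, b), a), k(pair(pair(a, b), a), cons(b, k(a, b)))))))  →  cons(cons(b, b), pair(a, k(pair(a, a), cons(pair(cons(b, b), a), k(pair(pair(a, b), a), cons(b, k(a, b)))))))   [R6 at 2.1]
2. cons(cons(b, b), pair(a, k(pair(a, a), cons(pair(cons(b, b), a), k(pair(pair(a, b), a), cons(b, k(a, b)))))))  →  cons(cons(b, b), pair(a, k(pair(pair(a, b), a), cons(b, k(a, b)))))   [R6 at 2.2]
3. cons(cons(b, b), pair(a, k(pair(pair(a, b), a), cons(b, k(a, b)))))  →  cons(cons(b, b), pair(a, k(a, b)))   [R6 at 2.2]
4. cons(cons(b, b), pair(a, k(a, b)))  →  cons(cons(b, b), pair(a, b))   [R3 at 2.2]

cons(cons(b, b), pair(a, b))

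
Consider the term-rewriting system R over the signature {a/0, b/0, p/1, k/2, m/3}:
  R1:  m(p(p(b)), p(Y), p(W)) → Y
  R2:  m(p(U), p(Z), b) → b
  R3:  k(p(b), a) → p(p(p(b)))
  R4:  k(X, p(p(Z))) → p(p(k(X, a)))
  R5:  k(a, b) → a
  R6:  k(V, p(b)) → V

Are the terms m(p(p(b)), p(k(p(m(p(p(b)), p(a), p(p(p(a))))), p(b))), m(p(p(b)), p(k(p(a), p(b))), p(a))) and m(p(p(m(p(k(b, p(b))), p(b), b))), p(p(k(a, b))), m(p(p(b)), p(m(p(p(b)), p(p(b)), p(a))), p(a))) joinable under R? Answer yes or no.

Reduce t₁ = m(p(p(b)), p(k(p(m(p(p(b)), p(a), p(p(p(a))))), p(b))), m(p(p(b)), p(k(p(a), p(b))), p(a))):
1. m(p(p(b)), p(k(p(m(p(p(b)), p(a), p(p(p(a))))), p(b))), m(p(p(b)), p(k(p(a), p(b))), p(a)))  →  m(p(p(b)), p(p(m(p(p(b)), p(a), p(p(p(a)))))), m(p(p(b)), p(k(p(a), p(b))), p(a)))   [R6 at 2.1]
2. m(p(p(b)), p(p(m(p(p(b)), p(a), p(p(p(a)))))), m(p(p(b)), p(k(p(a), p(b))), p(a)))  →  m(p(p(b)), p(p(a)), m(p(p(b)), p(k(p(a), p(b))), p(a)))   [R1 at 2.1.1]
3. m(p(p(b)), p(p(a)), m(p(p(b)), p(k(p(a), p(b))), p(a)))  →  m(p(p(b)), p(p(a)), k(p(a), p(b)))   [R1 at 3]
4. m(p(p(b)), p(p(a)), k(p(a), p(b)))  →  m(p(p(b)), p(p(a)), p(a))   [R6 at 3]
5. m(p(p(b)), p(p(a)), p(a))  →  p(a)   [R1 at ε]

Reduce t₂ = m(p(p(m(p(k(b, p(b))), p(b), b))), p(p(k(a, b))), m(p(p(b)), p(m(p(p(b)), p(p(b)), p(a))), p(a))):
1. m(p(p(m(p(k(b, p(b))), p(b), b))), p(p(k(a, b))), m(p(p(b)), p(m(p(p(b)), p(p(b)), p(a))), p(a)))  →  m(p(p(b)), p(p(k(a, b))), m(p(p(b)), p(m(p(p(b)), p(p(b)), p(a))), p(a)))   [R2 at 1.1.1]
2. m(p(p(b)), p(p(k(a, b))), m(p(p(b)), p(m(p(p(b)), p(p(b)), p(a))), p(a)))  →  m(p(p(b)), p(p(a)), m(p(p(b)), p(m(p(p(b)), p(p(b)), p(a))), p(a)))   [R5 at 2.1.1]
3. m(p(p(b)), p(p(a)), m(p(p(b)), p(m(p(p(b)), p(p(b)), p(a))), p(a)))  →  m(p(p(b)), p(p(a)), m(p(p(b)), p(p(b)), p(a)))   [R1 at 3]
4. m(p(p(b)), p(p(a)), m(p(p(b)), p(p(b)), p(a)))  →  m(p(p(b)), p(p(a)), p(b))   [R1 at 3]
5. m(p(p(b)), p(p(a)), p(b))  →  p(a)   [R1 at ε]

yes — NF(t₁) = p(a), NF(t₂) = p(a)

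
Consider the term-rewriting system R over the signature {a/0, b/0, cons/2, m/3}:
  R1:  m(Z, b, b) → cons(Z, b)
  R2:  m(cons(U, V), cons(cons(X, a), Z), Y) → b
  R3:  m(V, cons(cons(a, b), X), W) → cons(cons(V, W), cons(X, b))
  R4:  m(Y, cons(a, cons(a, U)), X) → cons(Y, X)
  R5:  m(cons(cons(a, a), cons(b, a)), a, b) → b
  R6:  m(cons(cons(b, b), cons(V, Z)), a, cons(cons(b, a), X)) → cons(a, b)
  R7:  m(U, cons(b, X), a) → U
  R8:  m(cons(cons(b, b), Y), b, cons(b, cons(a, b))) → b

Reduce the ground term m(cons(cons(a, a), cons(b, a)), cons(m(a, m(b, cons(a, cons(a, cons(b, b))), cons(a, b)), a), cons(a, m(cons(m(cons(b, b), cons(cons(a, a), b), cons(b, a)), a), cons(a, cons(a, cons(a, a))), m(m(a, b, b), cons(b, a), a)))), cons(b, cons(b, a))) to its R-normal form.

cons(cons(cons(a, a), cons(b, a)), cons(b, cons(b, a)))

1. m(cons(cons(a, a), cons(b, a)), cons(m(a, m(b, cons(a, cons(a, cons(b, b))), cons(a, b)), a), cons(a, m(cons(m(cons(b, b), cons(cons(a, a), b), cons(b, a)), a), cons(a, cons(a, cons(a, a))), m(m(a, b, b), cons(b, a), a)))), cons(b, cons(b, a)))  →  m(cons(cons(a, a), cons(b, a)), cons(m(a, cons(b, cons(a, b)), a), cons(a, m(cons(m(cons(b, b), cons(cons(a, a), b), cons(b, a)), a), cons(a, cons(a, cons(a, a))), m(m(a, b, b), cons(b, a), a)))), cons(b, cons(b, a)))   [R4 at 2.1.2]
2. m(cons(cons(a, a), cons(b, a)), cons(m(a, cons(b, cons(a, b)), a), cons(a, m(cons(m(cons(b, b), cons(cons(a, a), b), cons(b, a)), a), cons(a, cons(a, cons(a, a))), m(m(a, b, b), cons(b, a), a)))), cons(b, cons(b, a)))  →  m(cons(cons(a, a), cons(b, a)), cons(a, cons(a, m(cons(m(cons(b, b), cons(cons(a, a), b), cons(b, a)), a), cons(a, cons(a, cons(a, a))), m(m(a, b, b), cons(b, a), a)))), cons(b, cons(b, a)))   [R7 at 2.1]
3. m(cons(cons(a, a), cons(b, a)), cons(a, cons(a, m(cons(m(cons(b, b), cons(cons(a, a), b), cons(b, a)), a), cons(a, cons(a, cons(a, a))), m(m(a, b, b), cons(b, a), a)))), cons(b, cons(b, a)))  →  cons(cons(cons(a, a), cons(b, a)), cons(b, cons(b, a)))   [R4 at ε]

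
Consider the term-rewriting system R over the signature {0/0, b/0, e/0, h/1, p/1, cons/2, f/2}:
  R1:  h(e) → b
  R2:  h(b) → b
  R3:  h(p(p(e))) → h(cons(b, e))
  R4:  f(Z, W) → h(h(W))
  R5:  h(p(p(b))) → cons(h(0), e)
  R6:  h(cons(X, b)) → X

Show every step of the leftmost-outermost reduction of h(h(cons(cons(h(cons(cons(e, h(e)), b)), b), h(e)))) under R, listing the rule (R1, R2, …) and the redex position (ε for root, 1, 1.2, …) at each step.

1. h(h(cons(cons(h(cons(cons(e, h(e)), b)), b), h(e))))  →  h(h(cons(cons(cons(e, h(e)), b), h(e))))   [R6 at 1.1.1.1]
2. h(h(cons(cons(cons(e, h(e)), b), h(e))))  →  h(h(cons(cons(cons(e, b), b), h(e))))   [R1 at 1.1.1.1.2]
3. h(h(cons(cons(cons(e, b), b), h(e))))  →  h(h(cons(cons(cons(e, b), b), b)))   [R1 at 1.1.2]
4. h(h(cons(cons(cons(e, b), b), b)))  →  h(cons(cons(e, b), b))   [R6 at 1]
5. h(cons(cons(e, b), b))  →  cons(e, b)   [R6 at ε]

cons(e, b)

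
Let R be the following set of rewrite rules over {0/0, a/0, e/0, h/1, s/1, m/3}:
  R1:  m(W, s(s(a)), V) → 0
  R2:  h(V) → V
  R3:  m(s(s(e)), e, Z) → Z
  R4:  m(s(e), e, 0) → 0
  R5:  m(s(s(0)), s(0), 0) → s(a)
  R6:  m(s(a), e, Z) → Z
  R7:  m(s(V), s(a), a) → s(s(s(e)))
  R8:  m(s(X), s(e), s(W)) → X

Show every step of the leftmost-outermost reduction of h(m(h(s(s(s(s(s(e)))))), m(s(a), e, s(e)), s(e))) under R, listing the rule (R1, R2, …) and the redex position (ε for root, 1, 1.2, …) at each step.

s(s(s(s(e))))

1. h(m(h(s(s(s(s(s(e)))))), m(s(a), e, s(e)), s(e)))  →  m(h(s(s(s(s(s(e)))))), m(s(a), e, s(e)), s(e))   [R2 at ε]
2. m(h(s(s(s(s(s(e)))))), m(s(a), e, s(e)), s(e))  →  m(s(s(s(s(s(e))))), m(s(a), e, s(e)), s(e))   [R2 at 1]
3. m(s(s(s(s(s(e))))), m(s(a), e, s(e)), s(e))  →  m(s(s(s(s(s(e))))), s(e), s(e))   [R6 at 2]
4. m(s(s(s(s(s(e))))), s(e), s(e))  →  s(s(s(s(e))))   [R8 at ε]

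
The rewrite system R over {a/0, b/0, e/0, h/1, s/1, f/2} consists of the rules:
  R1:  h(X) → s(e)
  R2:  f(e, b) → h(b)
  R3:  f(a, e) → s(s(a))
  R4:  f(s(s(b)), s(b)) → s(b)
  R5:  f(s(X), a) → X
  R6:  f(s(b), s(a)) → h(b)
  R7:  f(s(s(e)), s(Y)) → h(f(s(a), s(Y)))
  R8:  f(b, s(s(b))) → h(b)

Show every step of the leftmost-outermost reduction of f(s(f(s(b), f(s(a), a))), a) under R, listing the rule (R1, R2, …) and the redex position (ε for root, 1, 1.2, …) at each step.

1. f(s(f(s(b), f(s(a), a))), a)  →  f(s(b), f(s(a), a))   [R5 at ε]
2. f(s(b), f(s(a), a))  →  f(s(b), a)   [R5 at 2]
3. f(s(b), a)  →  b   [R5 at ε]

b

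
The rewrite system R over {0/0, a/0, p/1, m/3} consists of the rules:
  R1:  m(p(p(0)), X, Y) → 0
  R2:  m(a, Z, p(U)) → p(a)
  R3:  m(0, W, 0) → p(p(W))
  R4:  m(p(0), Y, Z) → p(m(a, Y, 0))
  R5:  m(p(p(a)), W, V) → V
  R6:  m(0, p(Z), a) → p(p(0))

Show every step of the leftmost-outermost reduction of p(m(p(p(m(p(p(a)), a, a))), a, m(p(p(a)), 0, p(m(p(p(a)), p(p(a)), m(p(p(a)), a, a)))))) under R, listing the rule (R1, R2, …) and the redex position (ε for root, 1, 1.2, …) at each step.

p(p(a))

1. p(m(p(p(m(p(p(a)), a, a))), a, m(p(p(a)), 0, p(m(p(p(a)), p(p(a)), m(p(p(a)), a, a))))))  →  p(m(p(p(a)), a, m(p(p(a)), 0, p(m(p(p(a)), p(p(a)), m(p(p(a)), a, a))))))   [R5 at 1.1.1.1]
2. p(m(p(p(a)), a, m(p(p(a)), 0, p(m(p(p(a)), p(p(a)), m(p(p(a)), a, a))))))  →  p(m(p(p(a)), 0, p(m(p(p(a)), p(p(a)), m(p(p(a)), a, a)))))   [R5 at 1]
3. p(m(p(p(a)), 0, p(m(p(p(a)), p(p(a)), m(p(p(a)), a, a)))))  →  p(p(m(p(p(a)), p(p(a)), m(p(p(a)), a, a))))   [R5 at 1]
4. p(p(m(p(p(a)), p(p(a)), m(p(p(a)), a, a))))  →  p(p(m(p(p(a)), a, a)))   [R5 at 1.1]
5. p(p(m(p(p(a)), a, a)))  →  p(p(a))   [R5 at 1.1]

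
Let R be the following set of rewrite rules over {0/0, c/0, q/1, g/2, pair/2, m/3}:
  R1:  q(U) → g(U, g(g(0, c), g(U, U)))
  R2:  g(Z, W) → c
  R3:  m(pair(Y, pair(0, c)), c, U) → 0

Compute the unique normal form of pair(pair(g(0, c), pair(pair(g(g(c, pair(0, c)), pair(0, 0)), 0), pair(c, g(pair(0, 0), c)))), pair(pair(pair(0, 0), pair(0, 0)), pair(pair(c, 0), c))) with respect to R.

pair(pair(c, pair(pair(c, 0), pair(c, c))), pair(pair(pair(0, 0), pair(0, 0)), pair(pair(c, 0), c)))

1. pair(pair(g(0, c), pair(pair(g(g(c, pair(0, c)), pair(0, 0)), 0), pair(c, g(pair(0, 0), c)))), pair(pair(pair(0, 0), pair(0, 0)), pair(pair(c, 0), c)))  →  pair(pair(c, pair(pair(g(g(c, pair(0, c)), pair(0, 0)), 0), pair(c, g(pair(0, 0), c)))), pair(pair(pair(0, 0), pair(0, 0)), pair(pair(c, 0), c)))   [R2 at 1.1]
2. pair(pair(c, pair(pair(g(g(c, pair(0, c)), pair(0, 0)), 0), pair(c, g(pair(0, 0), c)))), pair(pair(pair(0, 0), pair(0, 0)), pair(pair(c, 0), c)))  →  pair(pair(c, pair(pair(c, 0), pair(c, g(pair(0, 0), c)))), pair(pair(pair(0, 0), pair(0, 0)), pair(pair(c, 0), c)))   [R2 at 1.2.1.1]
3. pair(pair(c, pair(pair(c, 0), pair(c, g(pair(0, 0), c)))), pair(pair(pair(0, 0), pair(0, 0)), pair(pair(c, 0), c)))  →  pair(pair(c, pair(pair(c, 0), pair(c, c))), pair(pair(pair(0, 0), pair(0, 0)), pair(pair(c, 0), c)))   [R2 at 1.2.2.2]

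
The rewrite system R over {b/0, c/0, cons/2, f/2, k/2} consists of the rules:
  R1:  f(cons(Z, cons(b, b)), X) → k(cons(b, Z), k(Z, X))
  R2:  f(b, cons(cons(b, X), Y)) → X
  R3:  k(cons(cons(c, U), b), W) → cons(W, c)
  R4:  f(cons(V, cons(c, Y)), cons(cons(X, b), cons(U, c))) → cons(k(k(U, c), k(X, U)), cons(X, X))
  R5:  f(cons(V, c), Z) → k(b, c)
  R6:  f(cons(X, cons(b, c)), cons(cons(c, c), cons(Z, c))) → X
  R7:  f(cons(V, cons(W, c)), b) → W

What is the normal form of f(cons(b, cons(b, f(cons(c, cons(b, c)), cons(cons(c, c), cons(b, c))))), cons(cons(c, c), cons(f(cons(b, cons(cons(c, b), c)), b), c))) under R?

b

1. f(cons(b, cons(b, f(cons(c, cons(b, c)), cons(cons(c, c), cons(b, c))))), cons(cons(c, c), cons(f(cons(b, cons(cons(c, b), c)), b), c)))  →  f(cons(b, cons(b, c)), cons(cons(c, c), cons(f(cons(b, cons(cons(c, b), c)), b), c)))   [R6 at 1.2.2]
2. f(cons(b, cons(b, c)), cons(cons(c, c), cons(f(cons(b, cons(cons(c, b), c)), b), c)))  →  b   [R6 at ε]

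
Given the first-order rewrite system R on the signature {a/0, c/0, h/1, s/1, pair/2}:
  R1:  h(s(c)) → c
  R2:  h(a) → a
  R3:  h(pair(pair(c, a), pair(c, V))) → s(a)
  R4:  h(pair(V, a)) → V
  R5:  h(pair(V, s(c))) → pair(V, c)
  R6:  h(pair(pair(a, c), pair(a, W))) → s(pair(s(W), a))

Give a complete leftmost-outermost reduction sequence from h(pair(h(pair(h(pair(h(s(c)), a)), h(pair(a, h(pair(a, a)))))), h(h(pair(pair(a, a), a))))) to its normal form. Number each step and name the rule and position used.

1. h(pair(h(pair(h(pair(h(s(c)), a)), h(pair(a, h(pair(a, a)))))), h(h(pair(pair(a, a), a)))))  →  h(pair(h(pair(h(s(c)), h(pair(a, h(pair(a, a)))))), h(h(pair(pair(a, a), a)))))   [R4 at 1.1.1.1]
2. h(pair(h(pair(h(s(c)), h(pair(a, h(pair(a, a)))))), h(h(pair(pair(a, a), a)))))  →  h(pair(h(pair(c, h(pair(a, h(pair(a, a)))))), h(h(pair(pair(a, a), a)))))   [R1 at 1.1.1.1]
3. h(pair(h(pair(c, h(pair(a, h(pair(a, a)))))), h(h(pair(pair(a, a), a)))))  →  h(pair(h(pair(c, h(pair(a, a)))), h(h(pair(pair(a, a), a)))))   [R4 at 1.1.1.2.1.2]
4. h(pair(h(pair(c, h(pair(a, a)))), h(h(pair(pair(a, a), a)))))  →  h(pair(h(pair(c, a)), h(h(pair(pair(a, a), a)))))   [R4 at 1.1.1.2]
5. h(pair(h(pair(c, a)), h(h(pair(pair(a, a), a)))))  →  h(pair(c, h(h(pair(pair(a, a), a)))))   [R4 at 1.1]
6. h(pair(c, h(h(pair(pair(a, a), a)))))  →  h(pair(c, h(pair(a, a))))   [R4 at 1.2.1]
7. h(pair(c, h(pair(a, a))))  →  h(pair(c, a))   [R4 at 1.2]
8. h(pair(c, a))  →  c   [R4 at ε]

c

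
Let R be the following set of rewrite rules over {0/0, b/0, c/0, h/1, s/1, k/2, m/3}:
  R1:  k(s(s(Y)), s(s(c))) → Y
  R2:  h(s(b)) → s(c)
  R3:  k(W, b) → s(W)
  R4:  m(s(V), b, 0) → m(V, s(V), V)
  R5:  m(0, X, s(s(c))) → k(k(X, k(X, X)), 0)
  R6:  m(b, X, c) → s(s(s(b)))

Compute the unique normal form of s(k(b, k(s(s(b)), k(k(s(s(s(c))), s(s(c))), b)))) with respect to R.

1. s(k(b, k(s(s(b)), k(k(s(s(s(c))), s(s(c))), b))))  →  s(k(b, k(s(s(b)), s(k(s(s(s(c))), s(s(c)))))))   [R3 at 1.2.2]
2. s(k(b, k(s(s(b)), s(k(s(s(s(c))), s(s(c)))))))  →  s(k(b, k(s(s(b)), s(s(c)))))   [R1 at 1.2.2.1]
3. s(k(b, k(s(s(b)), s(s(c)))))  →  s(k(b, b))   [R1 at 1.2]
4. s(k(b, b))  →  s(s(b))   [R3 at 1]

s(s(b))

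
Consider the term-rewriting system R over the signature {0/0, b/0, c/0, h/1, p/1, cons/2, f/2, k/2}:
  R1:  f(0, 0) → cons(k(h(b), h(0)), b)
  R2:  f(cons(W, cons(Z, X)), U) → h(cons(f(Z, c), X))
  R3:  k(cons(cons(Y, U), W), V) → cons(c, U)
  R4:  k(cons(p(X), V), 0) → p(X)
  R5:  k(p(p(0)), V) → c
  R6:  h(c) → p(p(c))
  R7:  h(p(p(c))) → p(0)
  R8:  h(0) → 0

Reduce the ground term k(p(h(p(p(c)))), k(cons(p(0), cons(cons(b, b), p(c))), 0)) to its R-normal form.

1. k(p(h(p(p(c)))), k(cons(p(0), cons(cons(b, b), p(c))), 0))  →  k(p(p(0)), k(cons(p(0), cons(cons(b, b), p(c))), 0))   [R7 at 1.1]
2. k(p(p(0)), k(cons(p(0), cons(cons(b, b), p(c))), 0))  →  c   [R5 at ε]

c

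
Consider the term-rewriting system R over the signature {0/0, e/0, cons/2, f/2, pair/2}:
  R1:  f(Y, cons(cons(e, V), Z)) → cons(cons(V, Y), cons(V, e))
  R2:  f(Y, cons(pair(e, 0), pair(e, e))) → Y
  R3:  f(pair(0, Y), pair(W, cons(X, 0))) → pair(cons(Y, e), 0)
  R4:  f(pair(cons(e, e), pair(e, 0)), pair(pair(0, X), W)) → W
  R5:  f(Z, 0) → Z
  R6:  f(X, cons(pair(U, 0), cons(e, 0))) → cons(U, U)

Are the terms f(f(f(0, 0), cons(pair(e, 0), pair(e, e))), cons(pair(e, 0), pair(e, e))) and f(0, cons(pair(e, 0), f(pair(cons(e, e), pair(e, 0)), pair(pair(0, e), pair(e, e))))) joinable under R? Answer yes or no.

yes — NF(t₁) = 0, NF(t₂) = 0

Reduce t₁ = f(f(f(0, 0), cons(pair(e, 0), pair(e, e))), cons(pair(e, 0), pair(e, e))):
1. f(f(f(0, 0), cons(pair(e, 0), pair(e, e))), cons(pair(e, 0), pair(e, e)))  →  f(f(0, 0), cons(pair(e, 0), pair(e, e)))   [R2 at ε]
2. f(f(0, 0), cons(pair(e, 0), pair(e, e)))  →  f(0, 0)   [R2 at ε]
3. f(0, 0)  →  0   [R5 at ε]

Reduce t₂ = f(0, cons(pair(e, 0), f(pair(cons(e, e), pair(e, 0)), pair(pair(0, e), pair(e, e))))):
1. f(0, cons(pair(e, 0), f(pair(cons(e, e), pair(e, 0)), pair(pair(0, e), pair(e, e)))))  →  f(0, cons(pair(e, 0), pair(e, e)))   [R4 at 2.2]
2. f(0, cons(pair(e, 0), pair(e, e)))  →  0   [R2 at ε]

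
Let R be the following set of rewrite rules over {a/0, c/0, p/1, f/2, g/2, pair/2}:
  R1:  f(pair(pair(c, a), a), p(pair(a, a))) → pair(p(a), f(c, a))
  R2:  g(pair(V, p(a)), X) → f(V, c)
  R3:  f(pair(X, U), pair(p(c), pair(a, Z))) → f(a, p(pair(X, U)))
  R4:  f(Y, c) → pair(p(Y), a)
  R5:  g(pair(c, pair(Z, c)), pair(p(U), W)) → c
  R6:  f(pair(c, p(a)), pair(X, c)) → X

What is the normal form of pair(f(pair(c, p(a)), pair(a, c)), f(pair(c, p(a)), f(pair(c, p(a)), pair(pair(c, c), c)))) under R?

1. pair(f(pair(c, p(a)), pair(a, c)), f(pair(c, p(a)), f(pair(c, p(a)), pair(pair(c, c), c))))  →  pair(a, f(pair(c, p(a)), f(pair(c, p(a)), pair(pair(c, c), c))))   [R6 at 1]
2. pair(a, f(pair(c, p(a)), f(pair(c, p(a)), pair(pair(c, c), c))))  →  pair(a, f(pair(c, p(a)), pair(c, c)))   [R6 at 2.2]
3. pair(a, f(pair(c, p(a)), pair(c, c)))  →  pair(a, c)   [R6 at 2]

pair(a, c)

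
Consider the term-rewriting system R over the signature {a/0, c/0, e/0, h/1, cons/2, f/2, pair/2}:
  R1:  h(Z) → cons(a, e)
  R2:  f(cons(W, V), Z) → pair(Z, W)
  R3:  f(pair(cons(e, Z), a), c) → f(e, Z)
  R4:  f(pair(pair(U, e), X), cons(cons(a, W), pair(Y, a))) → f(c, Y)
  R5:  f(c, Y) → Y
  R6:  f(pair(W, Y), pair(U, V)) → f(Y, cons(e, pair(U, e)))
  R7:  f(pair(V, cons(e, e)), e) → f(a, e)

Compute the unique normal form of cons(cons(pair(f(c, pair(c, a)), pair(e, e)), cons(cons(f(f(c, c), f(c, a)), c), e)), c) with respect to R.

cons(cons(pair(pair(c, a), pair(e, e)), cons(cons(a, c), e)), c)

1. cons(cons(pair(f(c, pair(c, a)), pair(e, e)), cons(cons(f(f(c, c), f(c, a)), c), e)), c)  →  cons(cons(pair(pair(c, a), pair(e, e)), cons(cons(f(f(c, c), f(c, a)), c), e)), c)   [R5 at 1.1.1]
2. cons(cons(pair(pair(c, a), pair(e, e)), cons(cons(f(f(c, c), f(c, a)), c), e)), c)  →  cons(cons(pair(pair(c, a), pair(e, e)), cons(cons(f(c, f(c, a)), c), e)), c)   [R5 at 1.2.1.1.1]
3. cons(cons(pair(pair(c, a), pair(e, e)), cons(cons(f(c, f(c, a)), c), e)), c)  →  cons(cons(pair(pair(c, a), pair(e, e)), cons(cons(f(c, a), c), e)), c)   [R5 at 1.2.1.1]
4. cons(cons(pair(pair(c, a), pair(e, e)), cons(cons(f(c, a), c), e)), c)  →  cons(cons(pair(pair(c, a), pair(e, e)), cons(cons(a, c), e)), c)   [R5 at 1.2.1.1]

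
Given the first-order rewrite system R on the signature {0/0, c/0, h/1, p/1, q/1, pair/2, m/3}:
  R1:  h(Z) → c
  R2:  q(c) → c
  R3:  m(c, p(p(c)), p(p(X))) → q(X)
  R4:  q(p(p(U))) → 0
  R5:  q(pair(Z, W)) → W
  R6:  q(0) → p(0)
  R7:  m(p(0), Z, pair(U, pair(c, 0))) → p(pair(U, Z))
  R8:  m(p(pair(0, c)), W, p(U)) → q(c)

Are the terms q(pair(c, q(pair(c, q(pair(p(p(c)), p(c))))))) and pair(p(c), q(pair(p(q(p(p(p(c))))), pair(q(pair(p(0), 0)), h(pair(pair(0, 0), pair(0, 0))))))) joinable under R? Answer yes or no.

no — NF(t₁) = p(c), NF(t₂) = pair(p(c), pair(0, c))

Reduce t₁ = q(pair(c, q(pair(c, q(pair(p(p(c)), p(c))))))):
1. q(pair(c, q(pair(c, q(pair(p(p(c)), p(c)))))))  →  q(pair(c, q(pair(p(p(c)), p(c)))))   [R5 at ε]
2. q(pair(c, q(pair(p(p(c)), p(c)))))  →  q(pair(p(p(c)), p(c)))   [R5 at ε]
3. q(pair(p(p(c)), p(c)))  →  p(c)   [R5 at ε]

Reduce t₂ = pair(p(c), q(pair(p(q(p(p(p(c))))), pair(q(pair(p(0), 0)), h(pair(pair(0, 0), pair(0, 0))))))):
1. pair(p(c), q(pair(p(q(p(p(p(c))))), pair(q(pair(p(0), 0)), h(pair(pair(0, 0), pair(0, 0)))))))  →  pair(p(c), pair(q(pair(p(0), 0)), h(pair(pair(0, 0), pair(0, 0)))))   [R5 at 2]
2. pair(p(c), pair(q(pair(p(0), 0)), h(pair(pair(0, 0), pair(0, 0)))))  →  pair(p(c), pair(0, h(pair(pair(0, 0), pair(0, 0)))))   [R5 at 2.1]
3. pair(p(c), pair(0, h(pair(pair(0, 0), pair(0, 0)))))  →  pair(p(c), pair(0, c))   [R1 at 2.2]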